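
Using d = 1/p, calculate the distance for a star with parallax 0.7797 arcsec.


d = 1/p = 1/0.7797 = 1.2825

1.2825 pc


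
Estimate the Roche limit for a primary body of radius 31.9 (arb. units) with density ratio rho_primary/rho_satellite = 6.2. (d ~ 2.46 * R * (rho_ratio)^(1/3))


d_Roche = 2.46 * 31.9 * 6.2^(1/3) = 144.1638

144.1638


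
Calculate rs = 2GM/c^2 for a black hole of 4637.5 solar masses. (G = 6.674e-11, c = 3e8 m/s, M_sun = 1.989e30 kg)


M = 4637.5 * 1.989e30 kg = 9.2239875e+33 kg. rs = 2GM/c^2 = 2 * 6.674e-11 * 9.2239875e+33 / (3e8)^2 = 1.368e+07

1.368e+07 m


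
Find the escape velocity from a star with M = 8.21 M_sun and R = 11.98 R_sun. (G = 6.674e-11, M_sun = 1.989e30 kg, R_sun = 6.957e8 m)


M = 8.21 * 1.989e30 kg = 1.632969e+31 kg; R = 11.98 * 6.957e8 m = 8.334486e+09 m. v_esc = sqrt(2GM/R) = sqrt(2 * 6.674e-11 * 1.632969e+31 / 8.334486e+09) = 511396.3905

511396.3905 m/s


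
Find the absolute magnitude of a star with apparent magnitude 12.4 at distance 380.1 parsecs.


M = m - 5*log10(d) + 5 = 12.4 - 5*log10(380.1) + 5 = 4.5005

4.5005


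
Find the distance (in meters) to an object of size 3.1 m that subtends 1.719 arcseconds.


D = size / theta_rad, theta_rad = 1.719 * pi/(180*3600) = 8.334e-06, D = 371972.6

371972.6 m


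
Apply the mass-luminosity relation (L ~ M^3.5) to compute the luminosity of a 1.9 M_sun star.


L/L_sun = (M/M_sun)^3.5 = 1.9^3.5 = 9.4545

9.4545 L_sun


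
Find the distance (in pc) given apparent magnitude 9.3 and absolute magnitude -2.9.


d = 10^((m - M + 5)/5) = 10^((9.3 - -2.9 + 5)/5) = 2754.2287

2754.2287 pc


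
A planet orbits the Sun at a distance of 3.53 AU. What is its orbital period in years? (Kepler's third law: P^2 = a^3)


P = a^(3/2) = 3.53^1.5 = 6.6323

6.6323 years


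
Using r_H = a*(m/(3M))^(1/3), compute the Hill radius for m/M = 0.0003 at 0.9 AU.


r_H = a * (m/3M)^(1/3) = 0.9 * (0.0003/3)^(1/3) = 0.0418

0.0418 AU


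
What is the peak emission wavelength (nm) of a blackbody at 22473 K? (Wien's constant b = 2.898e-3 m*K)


lam_max = b / T = 2.898e-3 / 22473 = 1.290e-07 m = 128.9547 nm

128.9547 nm


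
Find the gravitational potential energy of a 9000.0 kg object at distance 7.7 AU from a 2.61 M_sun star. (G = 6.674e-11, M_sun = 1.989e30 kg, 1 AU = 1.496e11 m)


M = 2.61 * 1.989e30 kg = 5.19129e+30 kg; r = 7.7 AU * 1.496e11 m/AU = 1.15192e+12 m. U = -GM*m/r = -(6.674e-11 * 5.19129e+30 * 9000.0) / 1.15192e+12 = -2.707e+12

-2.707e+12 J


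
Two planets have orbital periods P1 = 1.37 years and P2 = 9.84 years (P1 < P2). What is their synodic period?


1/P_syn = |1/P1 - 1/P2| = |1/1.37 - 1/9.84| => P_syn = 1.5916

1.5916 years


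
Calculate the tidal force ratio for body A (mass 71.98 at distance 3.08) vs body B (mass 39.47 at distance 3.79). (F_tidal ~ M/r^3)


Ratio = (M1/r1^3) / (M2/r2^3) = (71.98/3.08^3) / (39.47/3.79^3) = 3.3979

3.3979


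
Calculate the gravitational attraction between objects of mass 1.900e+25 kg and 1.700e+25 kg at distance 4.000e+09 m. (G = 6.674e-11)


F = G*m1*m2/r^2 = 6.674e-11 * 1.900e+25 * 1.700e+25 / (4.000e+09)^2 = 6.674e-11 * 3.230e+50 / 1.600e+19 = 1.347e+21

1.347e+21 N


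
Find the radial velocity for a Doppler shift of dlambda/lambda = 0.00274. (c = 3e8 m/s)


v = (dlambda/lambda) * c = 0.00274 * 3e8 = 822000.0

822000.0 m/s


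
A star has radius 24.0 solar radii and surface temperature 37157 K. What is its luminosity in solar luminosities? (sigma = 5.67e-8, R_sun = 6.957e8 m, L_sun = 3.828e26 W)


R = 24.0 * 6.957e8 m = 1.66968e+10 m. L = 4*pi*R^2*sigma*T^4 = 4*pi*(1.66968e+10)^2 * 5.67e-8 * 37157^4 = 3.786360692e+32 W. L/L_sun = 3.786360692e+32 / 3.828e26 = 989122.4379

989122.4379 L_sun


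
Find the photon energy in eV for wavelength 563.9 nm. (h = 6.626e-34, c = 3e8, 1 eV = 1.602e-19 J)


E = hc/lambda = 6.626e-34 * 3e8 / 5.639e-07 = 3.525e-19 J = 2.2004 eV

2.2004 eV


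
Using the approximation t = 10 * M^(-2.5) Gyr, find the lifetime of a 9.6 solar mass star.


t = 10 * M^(-2.5) = 10 * 9.6^(-2.5) = 0.035

0.035 Gyr


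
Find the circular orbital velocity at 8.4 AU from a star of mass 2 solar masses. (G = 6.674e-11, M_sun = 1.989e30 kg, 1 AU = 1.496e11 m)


v = sqrt(GM/r) = sqrt(6.674e-11 * 3.978e+30 / 1.257e+12) = 14535.1678

14535.1678 m/s


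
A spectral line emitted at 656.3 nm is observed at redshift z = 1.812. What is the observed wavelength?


lam_obs = lam_emit * (1 + z) = 656.3 * (1 + 1.812) = 1845.5156

1845.5156 nm


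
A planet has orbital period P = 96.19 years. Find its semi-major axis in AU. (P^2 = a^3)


a = P^(2/3) = 96.19^(2/3) = 20.9936

20.9936 AU


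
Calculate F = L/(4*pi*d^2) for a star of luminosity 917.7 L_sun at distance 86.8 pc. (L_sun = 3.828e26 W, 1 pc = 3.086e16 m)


F = L / (4*pi*d^2) = 3.513e+29 / (4*pi*(2.679e+18)^2) = 3.896e-09

3.896e-09 W/m^2


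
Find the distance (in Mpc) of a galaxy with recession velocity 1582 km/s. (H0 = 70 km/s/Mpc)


d = v / H0 = 1582 / 70 = 22.6

22.6 Mpc


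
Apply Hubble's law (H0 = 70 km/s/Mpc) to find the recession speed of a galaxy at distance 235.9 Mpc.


v = H0 * d = 70 * 235.9 = 16513.0

16513.0 km/s


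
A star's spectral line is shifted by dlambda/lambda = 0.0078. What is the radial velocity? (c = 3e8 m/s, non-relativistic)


v = (dlambda/lambda) * c = 0.0078 * 3e8 = 2.340e+06

2.340e+06 m/s


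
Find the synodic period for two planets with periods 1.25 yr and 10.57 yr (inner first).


1/P_syn = |1/P1 - 1/P2| = |1/1.25 - 1/10.57| => P_syn = 1.4177

1.4177 years


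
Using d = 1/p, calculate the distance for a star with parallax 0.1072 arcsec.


d = 1/p = 1/0.1072 = 9.3284

9.3284 pc


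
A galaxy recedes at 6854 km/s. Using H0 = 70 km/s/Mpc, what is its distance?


d = v / H0 = 6854 / 70 = 97.9143

97.9143 Mpc


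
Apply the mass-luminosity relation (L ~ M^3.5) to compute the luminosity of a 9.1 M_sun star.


L/L_sun = (M/M_sun)^3.5 = 9.1^3.5 = 2273.2378

2273.2378 L_sun


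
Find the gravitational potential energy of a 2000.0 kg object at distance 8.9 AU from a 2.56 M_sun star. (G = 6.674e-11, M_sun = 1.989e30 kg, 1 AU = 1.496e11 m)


M = 2.56 * 1.989e30 kg = 5.09184e+30 kg; r = 8.9 AU * 1.496e11 m/AU = 1.33144e+12 m. U = -GM*m/r = -(6.674e-11 * 5.09184e+30 * 2000.0) / 1.33144e+12 = -5.105e+11

-5.105e+11 J


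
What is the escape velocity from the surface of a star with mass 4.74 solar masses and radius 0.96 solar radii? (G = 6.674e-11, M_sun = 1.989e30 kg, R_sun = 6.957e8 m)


M = 4.74 * 1.989e30 kg = 9.42786e+30 kg; R = 0.96 * 6.957e8 m = 6.67872e+08 m. v_esc = sqrt(2GM/R) = sqrt(2 * 6.674e-11 * 9.42786e+30 / 6.67872e+08) = 1.373e+06

1.373e+06 m/s


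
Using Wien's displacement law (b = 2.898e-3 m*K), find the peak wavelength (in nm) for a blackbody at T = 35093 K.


lam_max = b / T = 2.898e-3 / 35093 = 8.258e-08 m = 82.5806 nm

82.5806 nm


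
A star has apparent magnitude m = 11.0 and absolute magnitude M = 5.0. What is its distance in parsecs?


d = 10^((m - M + 5)/5) = 10^((11.0 - 5.0 + 5)/5) = 158.4893

158.4893 pc


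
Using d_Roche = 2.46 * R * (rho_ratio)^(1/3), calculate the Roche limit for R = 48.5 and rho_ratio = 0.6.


d_Roche = 2.46 * 48.5 * 0.6^(1/3) = 100.63

100.63


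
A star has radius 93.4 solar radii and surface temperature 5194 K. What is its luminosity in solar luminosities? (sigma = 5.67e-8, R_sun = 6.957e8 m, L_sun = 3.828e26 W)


R = 93.4 * 6.957e8 m = 6.497838e+10 m. L = 4*pi*R^2*sigma*T^4 = 4*pi*(6.497838e+10)^2 * 5.67e-8 * 5194^4 = 2.1894673e+30 W. L/L_sun = 2.1894673e+30 / 3.828e26 = 5719.6115

5719.6115 L_sun


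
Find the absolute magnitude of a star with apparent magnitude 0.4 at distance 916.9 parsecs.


M = m - 5*log10(d) + 5 = 0.4 - 5*log10(916.9) + 5 = -9.4116

-9.4116


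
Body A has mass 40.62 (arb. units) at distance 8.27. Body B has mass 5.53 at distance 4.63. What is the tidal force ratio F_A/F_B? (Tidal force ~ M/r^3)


Ratio = (M1/r1^3) / (M2/r2^3) = (40.62/8.27^3) / (5.53/4.63^3) = 1.289

1.289


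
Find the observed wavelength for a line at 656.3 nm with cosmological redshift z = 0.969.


lam_obs = lam_emit * (1 + z) = 656.3 * (1 + 0.969) = 1292.2547

1292.2547 nm


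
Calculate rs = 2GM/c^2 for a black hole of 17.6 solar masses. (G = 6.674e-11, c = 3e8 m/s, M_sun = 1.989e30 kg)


M = 17.6 * 1.989e30 kg = 3.50064e+31 kg. rs = 2GM/c^2 = 2 * 6.674e-11 * 3.50064e+31 / (3e8)^2 = 51918.3808

51918.3808 m


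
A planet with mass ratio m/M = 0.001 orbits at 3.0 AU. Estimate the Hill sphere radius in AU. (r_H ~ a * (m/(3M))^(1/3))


r_H = a * (m/3M)^(1/3) = 3.0 * (0.001/3)^(1/3) = 0.208

0.208 AU


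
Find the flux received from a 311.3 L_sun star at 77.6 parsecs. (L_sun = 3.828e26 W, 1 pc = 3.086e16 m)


F = L / (4*pi*d^2) = 1.192e+29 / (4*pi*(2.395e+18)^2) = 1.654e-09

1.654e-09 W/m^2


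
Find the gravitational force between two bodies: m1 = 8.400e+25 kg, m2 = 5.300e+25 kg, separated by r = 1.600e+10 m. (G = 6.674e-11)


F = G*m1*m2/r^2 = 6.674e-11 * 8.400e+25 * 5.300e+25 / (1.600e+10)^2 = 6.674e-11 * 4.452e+51 / 2.560e+20 = 1.161e+21

1.161e+21 N


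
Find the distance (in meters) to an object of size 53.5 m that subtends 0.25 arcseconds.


D = size / theta_rad, theta_rad = 0.25 * pi/(180*3600) = 1.212e-06, D = 4.414e+07

4.414e+07 m


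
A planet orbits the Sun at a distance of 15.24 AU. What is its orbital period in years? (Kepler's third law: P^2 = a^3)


P = a^(3/2) = 15.24^1.5 = 59.4946

59.4946 years


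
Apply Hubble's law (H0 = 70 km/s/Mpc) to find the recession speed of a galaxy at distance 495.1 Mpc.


v = H0 * d = 70 * 495.1 = 34657.0

34657.0 km/s


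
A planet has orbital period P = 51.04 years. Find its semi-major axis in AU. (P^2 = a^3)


a = P^(2/3) = 51.04^(2/3) = 13.7596

13.7596 AU


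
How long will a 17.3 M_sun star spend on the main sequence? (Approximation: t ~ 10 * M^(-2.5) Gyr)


t = 10 * M^(-2.5) = 10 * 17.3^(-2.5) = 0.008

0.008 Gyr


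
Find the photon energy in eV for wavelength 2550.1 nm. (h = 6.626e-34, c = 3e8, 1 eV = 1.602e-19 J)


E = hc/lambda = 6.626e-34 * 3e8 / 2.550e-06 = 7.795e-20 J = 0.4866 eV

0.4866 eV


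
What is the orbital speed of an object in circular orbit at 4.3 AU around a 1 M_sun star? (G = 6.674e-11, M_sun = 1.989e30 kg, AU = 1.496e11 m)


v = sqrt(GM/r) = sqrt(6.674e-11 * 1.989e+30 / 6.433e+11) = 14365.16

14365.16 m/s


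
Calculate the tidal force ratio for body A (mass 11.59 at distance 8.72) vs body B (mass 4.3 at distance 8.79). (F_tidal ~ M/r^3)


Ratio = (M1/r1^3) / (M2/r2^3) = (11.59/8.72^3) / (4.3/8.79^3) = 2.7608

2.7608


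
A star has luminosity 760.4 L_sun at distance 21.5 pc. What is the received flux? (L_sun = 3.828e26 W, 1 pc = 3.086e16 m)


F = L / (4*pi*d^2) = 2.911e+29 / (4*pi*(6.635e+17)^2) = 5.262e-08

5.262e-08 W/m^2


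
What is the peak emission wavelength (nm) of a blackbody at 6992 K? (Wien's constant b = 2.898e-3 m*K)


lam_max = b / T = 2.898e-3 / 6992 = 4.145e-07 m = 414.4737 nm

414.4737 nm


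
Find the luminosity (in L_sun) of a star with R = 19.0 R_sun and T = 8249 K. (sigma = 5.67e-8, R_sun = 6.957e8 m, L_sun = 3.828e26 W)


R = 19.0 * 6.957e8 m = 1.32183e+10 m. L = 4*pi*R^2*sigma*T^4 = 4*pi*(1.32183e+10)^2 * 5.67e-8 * 8249^4 = 5.764336774e+29 W. L/L_sun = 5.764336774e+29 / 3.828e26 = 1505.8351

1505.8351 L_sun


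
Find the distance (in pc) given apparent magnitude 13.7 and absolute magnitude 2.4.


d = 10^((m - M + 5)/5) = 10^((13.7 - 2.4 + 5)/5) = 1819.7009

1819.7009 pc


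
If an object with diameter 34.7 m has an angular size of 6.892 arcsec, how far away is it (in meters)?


D = size / theta_rad, theta_rad = 6.892 * pi/(180*3600) = 3.341e-05, D = 1.039e+06

1.039e+06 m


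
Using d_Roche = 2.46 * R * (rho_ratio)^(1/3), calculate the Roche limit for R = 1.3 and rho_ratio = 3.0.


d_Roche = 2.46 * 1.3 * 3.0^(1/3) = 4.6123

4.6123


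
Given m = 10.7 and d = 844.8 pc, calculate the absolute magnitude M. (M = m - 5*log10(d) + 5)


M = m - 5*log10(d) + 5 = 10.7 - 5*log10(844.8) + 5 = 1.0662

1.0662


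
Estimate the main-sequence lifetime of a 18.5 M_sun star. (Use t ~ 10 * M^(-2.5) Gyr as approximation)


t = 10 * M^(-2.5) = 10 * 18.5^(-2.5) = 0.0068

0.0068 Gyr


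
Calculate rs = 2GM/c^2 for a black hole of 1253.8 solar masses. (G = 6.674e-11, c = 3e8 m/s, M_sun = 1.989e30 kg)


M = 1253.8 * 1.989e30 kg = 2.4938082e+33 kg. rs = 2GM/c^2 = 2 * 6.674e-11 * 2.4938082e+33 / (3e8)^2 = 3.699e+06

3.699e+06 m


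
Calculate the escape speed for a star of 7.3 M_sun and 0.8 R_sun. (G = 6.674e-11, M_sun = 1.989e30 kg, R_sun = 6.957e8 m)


M = 7.3 * 1.989e30 kg = 1.45197e+31 kg; R = 0.8 * 6.957e8 m = 5.5656e+08 m. v_esc = sqrt(2GM/R) = sqrt(2 * 6.674e-11 * 1.45197e+31 / 5.5656e+08) = 1.866e+06

1.866e+06 m/s


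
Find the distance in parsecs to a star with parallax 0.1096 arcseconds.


d = 1/p = 1/0.1096 = 9.1241

9.1241 pc


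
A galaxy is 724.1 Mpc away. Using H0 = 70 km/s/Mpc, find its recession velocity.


v = H0 * d = 70 * 724.1 = 50687.0

50687.0 km/s


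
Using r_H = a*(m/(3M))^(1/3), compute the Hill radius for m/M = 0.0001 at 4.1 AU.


r_H = a * (m/3M)^(1/3) = 4.1 * (0.0001/3)^(1/3) = 0.132

0.132 AU


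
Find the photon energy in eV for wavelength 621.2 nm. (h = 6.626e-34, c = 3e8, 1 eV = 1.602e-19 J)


E = hc/lambda = 6.626e-34 * 3e8 / 6.212e-07 = 3.200e-19 J = 1.9975 eV

1.9975 eV


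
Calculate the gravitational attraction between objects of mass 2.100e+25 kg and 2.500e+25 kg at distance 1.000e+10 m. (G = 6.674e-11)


F = G*m1*m2/r^2 = 6.674e-11 * 2.100e+25 * 2.500e+25 / (1.000e+10)^2 = 6.674e-11 * 5.250e+50 / 1.000e+20 = 3.504e+20

3.504e+20 N


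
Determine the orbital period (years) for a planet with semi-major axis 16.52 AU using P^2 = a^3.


P = a^(3/2) = 16.52^1.5 = 67.1452

67.1452 years


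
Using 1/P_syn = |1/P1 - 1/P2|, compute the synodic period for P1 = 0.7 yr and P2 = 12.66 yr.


1/P_syn = |1/P1 - 1/P2| = |1/0.7 - 1/12.66| => P_syn = 0.741

0.741 years


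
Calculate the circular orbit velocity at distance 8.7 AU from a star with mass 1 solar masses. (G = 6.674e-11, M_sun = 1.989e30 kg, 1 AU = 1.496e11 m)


v = sqrt(GM/r) = sqrt(6.674e-11 * 1.989e+30 / 1.302e+12) = 10099.1557

10099.1557 m/s


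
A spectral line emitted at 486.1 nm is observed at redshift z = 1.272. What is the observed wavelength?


lam_obs = lam_emit * (1 + z) = 486.1 * (1 + 1.272) = 1104.4192

1104.4192 nm


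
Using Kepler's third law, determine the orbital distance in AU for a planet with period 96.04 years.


a = P^(2/3) = 96.04^(2/3) = 20.9718

20.9718 AU


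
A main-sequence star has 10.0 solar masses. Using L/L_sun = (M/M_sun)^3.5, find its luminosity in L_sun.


L/L_sun = (M/M_sun)^3.5 = 10.0^3.5 = 3162.2777

3162.2777 L_sun


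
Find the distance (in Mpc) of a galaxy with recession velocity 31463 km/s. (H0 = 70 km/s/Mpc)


d = v / H0 = 31463 / 70 = 449.4714

449.4714 Mpc


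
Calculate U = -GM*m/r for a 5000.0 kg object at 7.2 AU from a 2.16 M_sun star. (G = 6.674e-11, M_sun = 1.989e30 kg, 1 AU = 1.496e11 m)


M = 2.16 * 1.989e30 kg = 4.29624e+30 kg; r = 7.2 AU * 1.496e11 m/AU = 1.07712e+12 m. U = -GM*m/r = -(6.674e-11 * 4.29624e+30 * 5000.0) / 1.07712e+12 = -1.331e+12

-1.331e+12 J


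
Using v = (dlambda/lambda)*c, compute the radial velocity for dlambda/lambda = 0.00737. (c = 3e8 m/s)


v = (dlambda/lambda) * c = 0.00737 * 3e8 = 2.211e+06

2.211e+06 m/s


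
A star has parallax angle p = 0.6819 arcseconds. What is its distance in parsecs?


d = 1/p = 1/0.6819 = 1.4665

1.4665 pc


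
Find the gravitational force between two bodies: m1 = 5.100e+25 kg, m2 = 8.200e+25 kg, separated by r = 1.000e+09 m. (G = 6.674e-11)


F = G*m1*m2/r^2 = 6.674e-11 * 5.100e+25 * 8.200e+25 / (1.000e+09)^2 = 6.674e-11 * 4.182e+51 / 1.000e+18 = 2.791e+23

2.791e+23 N


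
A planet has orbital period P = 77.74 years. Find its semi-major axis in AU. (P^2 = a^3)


a = P^(2/3) = 77.74^(2/3) = 18.215

18.215 AU


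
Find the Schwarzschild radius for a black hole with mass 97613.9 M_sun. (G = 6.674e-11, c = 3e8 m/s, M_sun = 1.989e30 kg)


M = 97613.9 * 1.989e30 kg = 1.941540471e+35 kg. rs = 2GM/c^2 = 2 * 6.674e-11 * 1.941540471e+35 / (3e8)^2 = 2.880e+08

2.880e+08 m


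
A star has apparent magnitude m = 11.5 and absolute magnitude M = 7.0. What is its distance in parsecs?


d = 10^((m - M + 5)/5) = 10^((11.5 - 7.0 + 5)/5) = 79.4328

79.4328 pc


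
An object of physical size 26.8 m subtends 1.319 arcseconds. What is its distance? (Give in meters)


D = size / theta_rad, theta_rad = 1.319 * pi/(180*3600) = 6.395e-06, D = 4.191e+06

4.191e+06 m


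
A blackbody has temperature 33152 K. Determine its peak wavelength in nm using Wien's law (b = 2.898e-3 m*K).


lam_max = b / T = 2.898e-3 / 33152 = 8.742e-08 m = 87.4155 nm

87.4155 nm


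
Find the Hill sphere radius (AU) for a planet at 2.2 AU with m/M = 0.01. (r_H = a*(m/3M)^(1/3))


r_H = a * (m/3M)^(1/3) = 2.2 * (0.01/3)^(1/3) = 0.3286

0.3286 AU


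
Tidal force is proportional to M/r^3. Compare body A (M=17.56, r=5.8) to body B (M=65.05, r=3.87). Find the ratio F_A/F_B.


Ratio = (M1/r1^3) / (M2/r2^3) = (17.56/5.8^3) / (65.05/3.87^3) = 0.0802

0.0802


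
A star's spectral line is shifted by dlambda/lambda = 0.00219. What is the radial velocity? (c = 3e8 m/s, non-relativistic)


v = (dlambda/lambda) * c = 0.00219 * 3e8 = 657000.0

657000.0 m/s


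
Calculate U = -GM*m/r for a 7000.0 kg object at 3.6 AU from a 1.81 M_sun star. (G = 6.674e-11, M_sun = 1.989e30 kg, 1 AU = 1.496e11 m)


M = 1.81 * 1.989e30 kg = 3.60009e+30 kg; r = 3.6 AU * 1.496e11 m/AU = 5.3856e+11 m. U = -GM*m/r = -(6.674e-11 * 3.60009e+30 * 7000.0) / 5.3856e+11 = -3.123e+12

-3.123e+12 J


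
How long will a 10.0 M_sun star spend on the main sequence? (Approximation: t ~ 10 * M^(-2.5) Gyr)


t = 10 * M^(-2.5) = 10 * 10.0^(-2.5) = 0.0316

0.0316 Gyr


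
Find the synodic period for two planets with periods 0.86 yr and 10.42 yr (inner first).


1/P_syn = |1/P1 - 1/P2| = |1/0.86 - 1/10.42| => P_syn = 0.9374

0.9374 years


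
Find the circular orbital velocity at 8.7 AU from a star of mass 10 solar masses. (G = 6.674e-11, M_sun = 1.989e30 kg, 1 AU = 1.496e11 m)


v = sqrt(GM/r) = sqrt(6.674e-11 * 1.989e+31 / 1.302e+12) = 31936.3346

31936.3346 m/s


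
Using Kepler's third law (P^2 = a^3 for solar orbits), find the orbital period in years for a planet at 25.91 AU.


P = a^(3/2) = 25.91^1.5 = 131.8867

131.8867 years


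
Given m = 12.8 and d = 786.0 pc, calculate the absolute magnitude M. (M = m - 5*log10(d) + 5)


M = m - 5*log10(d) + 5 = 12.8 - 5*log10(786.0) + 5 = 3.3229

3.3229


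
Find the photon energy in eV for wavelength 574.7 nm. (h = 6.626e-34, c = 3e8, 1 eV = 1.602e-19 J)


E = hc/lambda = 6.626e-34 * 3e8 / 5.747e-07 = 3.459e-19 J = 2.1591 eV

2.1591 eV


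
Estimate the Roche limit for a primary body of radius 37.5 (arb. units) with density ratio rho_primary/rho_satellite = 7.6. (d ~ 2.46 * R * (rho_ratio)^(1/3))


d_Roche = 2.46 * 37.5 * 7.6^(1/3) = 181.3723

181.3723


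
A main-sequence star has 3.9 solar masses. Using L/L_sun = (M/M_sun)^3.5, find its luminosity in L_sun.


L/L_sun = (M/M_sun)^3.5 = 3.9^3.5 = 117.1456

117.1456 L_sun


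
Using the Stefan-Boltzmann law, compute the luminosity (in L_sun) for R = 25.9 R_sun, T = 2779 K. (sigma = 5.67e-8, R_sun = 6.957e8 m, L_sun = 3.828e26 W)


R = 25.9 * 6.957e8 m = 1.801863e+10 m. L = 4*pi*R^2*sigma*T^4 = 4*pi*(1.801863e+10)^2 * 5.67e-8 * 2779^4 = 1.379719e+28 W. L/L_sun = 1.379719e+28 / 3.828e26 = 36.0428

36.0428 L_sun


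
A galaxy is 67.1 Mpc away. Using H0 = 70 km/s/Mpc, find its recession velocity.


v = H0 * d = 70 * 67.1 = 4697.0

4697.0 km/s


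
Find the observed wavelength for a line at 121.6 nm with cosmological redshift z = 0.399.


lam_obs = lam_emit * (1 + z) = 121.6 * (1 + 0.399) = 170.1184

170.1184 nm


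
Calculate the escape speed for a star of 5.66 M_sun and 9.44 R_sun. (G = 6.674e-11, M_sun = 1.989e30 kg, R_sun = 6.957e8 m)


M = 5.66 * 1.989e30 kg = 1.125774e+31 kg; R = 9.44 * 6.957e8 m = 6.567408e+09 m. v_esc = sqrt(2GM/R) = sqrt(2 * 6.674e-11 * 1.125774e+31 / 6.567408e+09) = 478340.009

478340.009 m/s


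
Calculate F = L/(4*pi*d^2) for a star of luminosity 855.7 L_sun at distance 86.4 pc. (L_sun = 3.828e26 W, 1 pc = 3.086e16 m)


F = L / (4*pi*d^2) = 3.276e+29 / (4*pi*(2.666e+18)^2) = 3.667e-09

3.667e-09 W/m^2


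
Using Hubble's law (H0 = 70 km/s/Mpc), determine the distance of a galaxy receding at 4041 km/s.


d = v / H0 = 4041 / 70 = 57.7286

57.7286 Mpc


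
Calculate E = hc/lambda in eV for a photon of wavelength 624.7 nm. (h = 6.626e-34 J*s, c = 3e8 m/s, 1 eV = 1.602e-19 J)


E = hc/lambda = 6.626e-34 * 3e8 / 6.247e-07 = 3.182e-19 J = 1.9863 eV

1.9863 eV


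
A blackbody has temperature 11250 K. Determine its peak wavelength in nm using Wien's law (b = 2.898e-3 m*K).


lam_max = b / T = 2.898e-3 / 11250 = 2.576e-07 m = 257.6 nm

257.6 nm


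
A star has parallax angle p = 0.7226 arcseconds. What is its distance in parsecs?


d = 1/p = 1/0.7226 = 1.3839

1.3839 pc


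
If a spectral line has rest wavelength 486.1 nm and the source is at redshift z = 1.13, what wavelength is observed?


lam_obs = lam_emit * (1 + z) = 486.1 * (1 + 1.13) = 1035.393

1035.393 nm


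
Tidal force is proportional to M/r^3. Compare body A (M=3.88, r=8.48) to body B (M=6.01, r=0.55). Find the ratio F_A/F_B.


Ratio = (M1/r1^3) / (M2/r2^3) = (3.88/8.48^3) / (6.01/0.55^3) = 1.761e-04

1.761e-04


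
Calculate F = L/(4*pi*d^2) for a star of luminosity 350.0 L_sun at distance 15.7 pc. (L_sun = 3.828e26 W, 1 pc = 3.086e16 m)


F = L / (4*pi*d^2) = 1.340e+29 / (4*pi*(4.845e+17)^2) = 4.542e-08

4.542e-08 W/m^2


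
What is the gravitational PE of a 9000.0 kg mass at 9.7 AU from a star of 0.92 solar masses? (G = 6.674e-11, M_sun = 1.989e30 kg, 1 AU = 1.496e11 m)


M = 0.92 * 1.989e30 kg = 1.82988e+30 kg; r = 9.7 AU * 1.496e11 m/AU = 1.45112e+12 m. U = -GM*m/r = -(6.674e-11 * 1.82988e+30 * 9000.0) / 1.45112e+12 = -7.574e+11

-7.574e+11 J


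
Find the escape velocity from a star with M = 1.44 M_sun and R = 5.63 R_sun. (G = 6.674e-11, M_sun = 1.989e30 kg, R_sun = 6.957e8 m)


M = 1.44 * 1.989e30 kg = 2.86416e+30 kg; R = 5.63 * 6.957e8 m = 3.916791e+09 m. v_esc = sqrt(2GM/R) = sqrt(2 * 6.674e-11 * 2.86416e+30 / 3.916791e+09) = 312421.9491

312421.9491 m/s


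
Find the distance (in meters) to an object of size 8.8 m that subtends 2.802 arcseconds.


D = size / theta_rad, theta_rad = 2.802 * pi/(180*3600) = 1.358e-05, D = 647798.1067

647798.1067 m


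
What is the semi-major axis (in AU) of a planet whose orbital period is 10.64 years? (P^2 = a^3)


a = P^(2/3) = 10.64^(2/3) = 4.8376

4.8376 AU


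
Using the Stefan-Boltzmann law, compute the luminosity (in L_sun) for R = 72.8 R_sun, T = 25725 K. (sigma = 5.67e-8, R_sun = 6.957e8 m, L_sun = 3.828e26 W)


R = 72.8 * 6.957e8 m = 5.064696e+10 m. L = 4*pi*R^2*sigma*T^4 = 4*pi*(5.064696e+10)^2 * 5.67e-8 * 25725^4 = 8.00426064e+32 W. L/L_sun = 8.00426064e+32 / 3.828e26 = 2.091e+06

2.091e+06 L_sun


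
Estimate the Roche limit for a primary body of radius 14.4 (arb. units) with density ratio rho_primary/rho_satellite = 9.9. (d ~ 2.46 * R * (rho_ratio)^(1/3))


d_Roche = 2.46 * 14.4 * 9.9^(1/3) = 76.0634

76.0634


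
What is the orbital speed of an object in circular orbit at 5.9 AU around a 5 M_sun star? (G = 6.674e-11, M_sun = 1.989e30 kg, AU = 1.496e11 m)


v = sqrt(GM/r) = sqrt(6.674e-11 * 9.945e+30 / 8.826e+11) = 27422.2883

27422.2883 m/s


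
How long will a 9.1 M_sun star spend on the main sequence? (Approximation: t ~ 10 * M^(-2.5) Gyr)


t = 10 * M^(-2.5) = 10 * 9.1^(-2.5) = 0.04

0.04 Gyr


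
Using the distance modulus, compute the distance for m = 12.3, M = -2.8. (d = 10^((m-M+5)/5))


d = 10^((m - M + 5)/5) = 10^((12.3 - -2.8 + 5)/5) = 10471.2855

10471.2855 pc


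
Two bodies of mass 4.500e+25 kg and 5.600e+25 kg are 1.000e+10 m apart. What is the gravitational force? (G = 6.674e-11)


F = G*m1*m2/r^2 = 6.674e-11 * 4.500e+25 * 5.600e+25 / (1.000e+10)^2 = 6.674e-11 * 2.520e+51 / 1.000e+20 = 1.682e+21

1.682e+21 N


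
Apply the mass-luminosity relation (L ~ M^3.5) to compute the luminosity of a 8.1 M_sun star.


L/L_sun = (M/M_sun)^3.5 = 8.1^3.5 = 1512.5076

1512.5076 L_sun


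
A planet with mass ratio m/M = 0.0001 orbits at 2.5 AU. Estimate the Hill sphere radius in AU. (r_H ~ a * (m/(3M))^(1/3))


r_H = a * (m/3M)^(1/3) = 2.5 * (0.0001/3)^(1/3) = 0.0805

0.0805 AU


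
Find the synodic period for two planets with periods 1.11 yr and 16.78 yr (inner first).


1/P_syn = |1/P1 - 1/P2| = |1/1.11 - 1/16.78| => P_syn = 1.1886

1.1886 years


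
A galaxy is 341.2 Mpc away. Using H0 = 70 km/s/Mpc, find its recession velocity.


v = H0 * d = 70 * 341.2 = 23884.0

23884.0 km/s


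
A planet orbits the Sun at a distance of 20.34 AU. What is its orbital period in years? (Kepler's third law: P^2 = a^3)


P = a^(3/2) = 20.34^1.5 = 91.7332

91.7332 years


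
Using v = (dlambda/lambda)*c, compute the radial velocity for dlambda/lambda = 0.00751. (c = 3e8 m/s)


v = (dlambda/lambda) * c = 0.00751 * 3e8 = 2.253e+06

2.253e+06 m/s


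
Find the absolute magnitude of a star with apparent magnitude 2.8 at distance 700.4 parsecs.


M = m - 5*log10(d) + 5 = 2.8 - 5*log10(700.4) + 5 = -6.4267

-6.4267


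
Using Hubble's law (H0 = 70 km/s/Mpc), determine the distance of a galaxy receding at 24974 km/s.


d = v / H0 = 24974 / 70 = 356.7714

356.7714 Mpc


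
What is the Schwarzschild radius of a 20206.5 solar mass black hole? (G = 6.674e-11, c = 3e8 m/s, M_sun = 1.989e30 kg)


M = 20206.5 * 1.989e30 kg = 4.01907285e+34 kg. rs = 2GM/c^2 = 2 * 6.674e-11 * 4.01907285e+34 / (3e8)^2 = 5.961e+07

5.961e+07 m


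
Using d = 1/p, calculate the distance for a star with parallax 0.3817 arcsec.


d = 1/p = 1/0.3817 = 2.6199

2.6199 pc


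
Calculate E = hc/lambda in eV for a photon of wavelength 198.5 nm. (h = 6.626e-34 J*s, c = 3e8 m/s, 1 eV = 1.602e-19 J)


E = hc/lambda = 6.626e-34 * 3e8 / 1.985e-07 = 1.001e-18 J = 6.251 eV

6.251 eV


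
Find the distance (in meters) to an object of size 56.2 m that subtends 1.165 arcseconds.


D = size / theta_rad, theta_rad = 1.165 * pi/(180*3600) = 5.648e-06, D = 9.950e+06

9.950e+06 m


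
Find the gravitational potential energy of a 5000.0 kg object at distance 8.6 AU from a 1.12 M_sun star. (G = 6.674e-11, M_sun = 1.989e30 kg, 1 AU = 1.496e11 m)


M = 1.12 * 1.989e30 kg = 2.22768e+30 kg; r = 8.6 AU * 1.496e11 m/AU = 1.28656e+12 m. U = -GM*m/r = -(6.674e-11 * 2.22768e+30 * 5000.0) / 1.28656e+12 = -5.778e+11

-5.778e+11 J


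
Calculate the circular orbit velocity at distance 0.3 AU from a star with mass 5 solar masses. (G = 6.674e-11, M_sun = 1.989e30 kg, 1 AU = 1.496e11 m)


v = sqrt(GM/r) = sqrt(6.674e-11 * 9.945e+30 / 4.488e+10) = 121609.939

121609.939 m/s


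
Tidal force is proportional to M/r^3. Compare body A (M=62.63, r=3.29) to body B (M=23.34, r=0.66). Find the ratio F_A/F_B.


Ratio = (M1/r1^3) / (M2/r2^3) = (62.63/3.29^3) / (23.34/0.66^3) = 0.0217

0.0217


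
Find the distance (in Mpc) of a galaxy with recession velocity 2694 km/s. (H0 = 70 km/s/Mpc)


d = v / H0 = 2694 / 70 = 38.4857

38.4857 Mpc


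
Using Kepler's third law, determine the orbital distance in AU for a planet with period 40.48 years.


a = P^(2/3) = 40.48^(2/3) = 11.7895

11.7895 AU


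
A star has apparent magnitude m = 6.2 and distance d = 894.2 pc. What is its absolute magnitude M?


M = m - 5*log10(d) + 5 = 6.2 - 5*log10(894.2) + 5 = -3.5572

-3.5572


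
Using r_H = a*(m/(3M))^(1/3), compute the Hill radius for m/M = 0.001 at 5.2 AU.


r_H = a * (m/3M)^(1/3) = 5.2 * (0.001/3)^(1/3) = 0.3605

0.3605 AU


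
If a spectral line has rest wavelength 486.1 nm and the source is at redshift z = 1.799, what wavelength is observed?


lam_obs = lam_emit * (1 + z) = 486.1 * (1 + 1.799) = 1360.5939

1360.5939 nm


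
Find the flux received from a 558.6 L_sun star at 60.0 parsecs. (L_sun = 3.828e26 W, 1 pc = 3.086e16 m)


F = L / (4*pi*d^2) = 2.138e+29 / (4*pi*(1.852e+18)^2) = 4.963e-09

4.963e-09 W/m^2


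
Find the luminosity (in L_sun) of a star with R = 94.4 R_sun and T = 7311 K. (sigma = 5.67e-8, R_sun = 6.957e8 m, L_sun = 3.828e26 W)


R = 94.4 * 6.957e8 m = 6.567408e+10 m. L = 4*pi*R^2*sigma*T^4 = 4*pi*(6.567408e+10)^2 * 5.67e-8 * 7311^4 = 8.779869359e+30 W. L/L_sun = 8.779869359e+30 / 3.828e26 = 22935.9179

22935.9179 L_sun


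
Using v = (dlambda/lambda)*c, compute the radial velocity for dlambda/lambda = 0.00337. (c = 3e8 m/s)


v = (dlambda/lambda) * c = 0.00337 * 3e8 = 1.011e+06

1.011e+06 m/s


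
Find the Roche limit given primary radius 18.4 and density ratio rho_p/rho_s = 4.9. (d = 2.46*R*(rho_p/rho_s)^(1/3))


d_Roche = 2.46 * 18.4 * 4.9^(1/3) = 76.8809

76.8809


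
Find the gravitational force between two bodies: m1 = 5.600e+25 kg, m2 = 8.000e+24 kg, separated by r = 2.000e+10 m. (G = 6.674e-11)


F = G*m1*m2/r^2 = 6.674e-11 * 5.600e+25 * 8.000e+24 / (2.000e+10)^2 = 6.674e-11 * 4.480e+50 / 4.000e+20 = 7.475e+19

7.475e+19 N


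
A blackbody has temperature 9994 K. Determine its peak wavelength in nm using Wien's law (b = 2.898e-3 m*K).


lam_max = b / T = 2.898e-3 / 9994 = 2.900e-07 m = 289.974 nm

289.974 nm


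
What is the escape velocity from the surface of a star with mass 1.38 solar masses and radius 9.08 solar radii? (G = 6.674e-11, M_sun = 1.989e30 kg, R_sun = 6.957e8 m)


M = 1.38 * 1.989e30 kg = 2.74482e+30 kg; R = 9.08 * 6.957e8 m = 6.316956e+09 m. v_esc = sqrt(2GM/R) = sqrt(2 * 6.674e-11 * 2.74482e+30 / 6.316956e+09) = 240830.2895

240830.2895 m/s


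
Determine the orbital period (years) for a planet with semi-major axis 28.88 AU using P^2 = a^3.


P = a^(3/2) = 28.88^1.5 = 155.2015

155.2015 years


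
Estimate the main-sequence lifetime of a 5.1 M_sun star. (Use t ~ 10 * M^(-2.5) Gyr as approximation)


t = 10 * M^(-2.5) = 10 * 5.1^(-2.5) = 0.1702

0.1702 Gyr


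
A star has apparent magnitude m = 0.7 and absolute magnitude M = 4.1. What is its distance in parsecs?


d = 10^((m - M + 5)/5) = 10^((0.7 - 4.1 + 5)/5) = 2.0893

2.0893 pc


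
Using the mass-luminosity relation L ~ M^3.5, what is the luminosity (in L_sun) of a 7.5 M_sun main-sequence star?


L/L_sun = (M/M_sun)^3.5 = 7.5^3.5 = 1155.3523

1155.3523 L_sun


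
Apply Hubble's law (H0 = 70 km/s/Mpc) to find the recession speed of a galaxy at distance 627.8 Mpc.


v = H0 * d = 70 * 627.8 = 43946.0

43946.0 km/s


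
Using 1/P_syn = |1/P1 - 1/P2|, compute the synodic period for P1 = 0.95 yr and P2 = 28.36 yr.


1/P_syn = |1/P1 - 1/P2| = |1/0.95 - 1/28.36| => P_syn = 0.9829

0.9829 years


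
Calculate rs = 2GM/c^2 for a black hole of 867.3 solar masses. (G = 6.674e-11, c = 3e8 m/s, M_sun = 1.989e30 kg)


M = 867.3 * 1.989e30 kg = 1.7250597e+33 kg. rs = 2GM/c^2 = 2 * 6.674e-11 * 1.7250597e+33 / (3e8)^2 = 2.558e+06

2.558e+06 m


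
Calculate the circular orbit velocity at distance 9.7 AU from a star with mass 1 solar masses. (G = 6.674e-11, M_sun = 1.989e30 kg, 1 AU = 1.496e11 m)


v = sqrt(GM/r) = sqrt(6.674e-11 * 1.989e+30 / 1.451e+12) = 9564.4242

9564.4242 m/s


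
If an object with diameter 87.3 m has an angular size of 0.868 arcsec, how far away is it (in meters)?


D = size / theta_rad, theta_rad = 0.868 * pi/(180*3600) = 4.208e-06, D = 2.075e+07

2.075e+07 m


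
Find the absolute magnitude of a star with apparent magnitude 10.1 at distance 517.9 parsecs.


M = m - 5*log10(d) + 5 = 10.1 - 5*log10(517.9) + 5 = 1.5288

1.5288


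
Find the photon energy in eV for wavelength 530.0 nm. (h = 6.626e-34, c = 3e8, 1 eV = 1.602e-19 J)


E = hc/lambda = 6.626e-34 * 3e8 / 5.300e-07 = 3.751e-19 J = 2.3412 eV

2.3412 eV


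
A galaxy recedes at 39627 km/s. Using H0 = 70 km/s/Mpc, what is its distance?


d = v / H0 = 39627 / 70 = 566.1

566.1 Mpc


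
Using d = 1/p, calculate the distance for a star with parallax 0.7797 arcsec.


d = 1/p = 1/0.7797 = 1.2825

1.2825 pc


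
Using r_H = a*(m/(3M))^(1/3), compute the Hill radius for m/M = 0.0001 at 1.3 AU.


r_H = a * (m/3M)^(1/3) = 1.3 * (0.0001/3)^(1/3) = 0.0418

0.0418 AU


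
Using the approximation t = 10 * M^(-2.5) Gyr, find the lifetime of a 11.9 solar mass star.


t = 10 * M^(-2.5) = 10 * 11.9^(-2.5) = 0.0205

0.0205 Gyr


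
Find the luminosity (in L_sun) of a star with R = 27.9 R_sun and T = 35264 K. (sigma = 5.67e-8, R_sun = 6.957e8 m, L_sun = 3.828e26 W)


R = 27.9 * 6.957e8 m = 1.941003e+10 m. L = 4*pi*R^2*sigma*T^4 = 4*pi*(1.941003e+10)^2 * 5.67e-8 * 35264^4 = 4.151180595e+32 W. L/L_sun = 4.151180595e+32 / 3.828e26 = 1.084e+06

1.084e+06 L_sun


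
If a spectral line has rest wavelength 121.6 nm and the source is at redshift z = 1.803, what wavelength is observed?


lam_obs = lam_emit * (1 + z) = 121.6 * (1 + 1.803) = 340.8448

340.8448 nm


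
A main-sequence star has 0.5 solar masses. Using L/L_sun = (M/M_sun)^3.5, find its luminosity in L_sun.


L/L_sun = (M/M_sun)^3.5 = 0.5^3.5 = 0.0884

0.0884 L_sun


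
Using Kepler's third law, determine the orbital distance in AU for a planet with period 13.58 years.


a = P^(2/3) = 13.58^(2/3) = 5.692

5.692 AU


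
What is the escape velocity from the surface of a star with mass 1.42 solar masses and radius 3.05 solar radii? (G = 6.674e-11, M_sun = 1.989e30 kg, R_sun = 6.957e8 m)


M = 1.42 * 1.989e30 kg = 2.82438e+30 kg; R = 3.05 * 6.957e8 m = 2.121885e+09 m. v_esc = sqrt(2GM/R) = sqrt(2 * 6.674e-11 * 2.82438e+30 / 2.121885e+09) = 421510.8337

421510.8337 m/s


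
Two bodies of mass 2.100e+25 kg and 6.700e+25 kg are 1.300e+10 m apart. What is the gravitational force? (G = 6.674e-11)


F = G*m1*m2/r^2 = 6.674e-11 * 2.100e+25 * 6.700e+25 / (1.300e+10)^2 = 6.674e-11 * 1.407e+51 / 1.690e+20 = 5.556e+20

5.556e+20 N


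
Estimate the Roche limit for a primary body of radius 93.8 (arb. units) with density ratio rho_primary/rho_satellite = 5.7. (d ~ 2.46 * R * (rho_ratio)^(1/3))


d_Roche = 2.46 * 93.8 * 5.7^(1/3) = 412.1888

412.1888


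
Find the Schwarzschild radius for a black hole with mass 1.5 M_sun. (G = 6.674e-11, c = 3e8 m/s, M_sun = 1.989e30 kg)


M = 1.5 * 1.989e30 kg = 2.9835e+30 kg. rs = 2GM/c^2 = 2 * 6.674e-11 * 2.9835e+30 / (3e8)^2 = 4424.862

4424.862 m


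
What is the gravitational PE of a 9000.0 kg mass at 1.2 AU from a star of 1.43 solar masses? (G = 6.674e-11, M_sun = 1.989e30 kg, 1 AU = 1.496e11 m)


M = 1.43 * 1.989e30 kg = 2.84427e+30 kg; r = 1.2 AU * 1.496e11 m/AU = 1.7952e+11 m. U = -GM*m/r = -(6.674e-11 * 2.84427e+30 * 9000.0) / 1.7952e+11 = -9.517e+12

-9.517e+12 J


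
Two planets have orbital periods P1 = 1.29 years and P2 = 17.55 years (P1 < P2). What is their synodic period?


1/P_syn = |1/P1 - 1/P2| = |1/1.29 - 1/17.55| => P_syn = 1.3923

1.3923 years


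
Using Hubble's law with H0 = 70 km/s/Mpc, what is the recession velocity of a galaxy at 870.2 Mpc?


v = H0 * d = 70 * 870.2 = 60914.0

60914.0 km/s


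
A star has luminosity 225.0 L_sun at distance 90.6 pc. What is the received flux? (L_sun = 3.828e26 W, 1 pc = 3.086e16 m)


F = L / (4*pi*d^2) = 8.613e+28 / (4*pi*(2.796e+18)^2) = 8.768e-10

8.768e-10 W/m^2


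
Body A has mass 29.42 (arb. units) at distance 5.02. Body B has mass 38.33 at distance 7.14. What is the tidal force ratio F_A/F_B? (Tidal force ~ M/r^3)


Ratio = (M1/r1^3) / (M2/r2^3) = (29.42/5.02^3) / (38.33/7.14^3) = 2.2084

2.2084


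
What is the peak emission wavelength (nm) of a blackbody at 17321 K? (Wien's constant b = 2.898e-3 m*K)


lam_max = b / T = 2.898e-3 / 17321 = 1.673e-07 m = 167.3114 nm

167.3114 nm


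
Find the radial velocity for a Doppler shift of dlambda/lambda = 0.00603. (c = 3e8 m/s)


v = (dlambda/lambda) * c = 0.00603 * 3e8 = 1.809e+06

1.809e+06 m/s


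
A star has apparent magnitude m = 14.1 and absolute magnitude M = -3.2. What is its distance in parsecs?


d = 10^((m - M + 5)/5) = 10^((14.1 - -3.2 + 5)/5) = 28840.315

28840.315 pc


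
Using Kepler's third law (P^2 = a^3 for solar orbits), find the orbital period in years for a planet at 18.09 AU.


P = a^(3/2) = 18.09^1.5 = 76.941

76.941 years


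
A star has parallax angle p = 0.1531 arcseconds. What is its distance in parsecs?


d = 1/p = 1/0.1531 = 6.5317

6.5317 pc


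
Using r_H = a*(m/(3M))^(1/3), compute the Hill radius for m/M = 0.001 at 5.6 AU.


r_H = a * (m/3M)^(1/3) = 5.6 * (0.001/3)^(1/3) = 0.3883

0.3883 AU


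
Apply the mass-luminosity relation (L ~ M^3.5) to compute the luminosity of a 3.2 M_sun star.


L/L_sun = (M/M_sun)^3.5 = 3.2^3.5 = 58.6172

58.6172 L_sun


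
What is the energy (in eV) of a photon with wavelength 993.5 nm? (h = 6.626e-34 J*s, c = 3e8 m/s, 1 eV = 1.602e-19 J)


E = hc/lambda = 6.626e-34 * 3e8 / 9.935e-07 = 2.001e-19 J = 1.2489 eV

1.2489 eV


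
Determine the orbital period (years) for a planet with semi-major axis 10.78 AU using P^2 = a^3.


P = a^(3/2) = 10.78^1.5 = 35.3939

35.3939 years


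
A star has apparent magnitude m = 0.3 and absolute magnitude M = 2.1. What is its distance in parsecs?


d = 10^((m - M + 5)/5) = 10^((0.3 - 2.1 + 5)/5) = 4.3652

4.3652 pc


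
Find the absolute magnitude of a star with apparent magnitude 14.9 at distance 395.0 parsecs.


M = m - 5*log10(d) + 5 = 14.9 - 5*log10(395.0) + 5 = 6.917

6.917


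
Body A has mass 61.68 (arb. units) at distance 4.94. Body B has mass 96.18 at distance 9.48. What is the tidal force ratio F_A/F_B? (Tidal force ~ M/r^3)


Ratio = (M1/r1^3) / (M2/r2^3) = (61.68/4.94^3) / (96.18/9.48^3) = 4.5321

4.5321


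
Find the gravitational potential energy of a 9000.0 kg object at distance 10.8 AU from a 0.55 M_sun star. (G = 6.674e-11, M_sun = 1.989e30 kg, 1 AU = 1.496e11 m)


M = 0.55 * 1.989e30 kg = 1.09395e+30 kg; r = 10.8 AU * 1.496e11 m/AU = 1.61568e+12 m. U = -GM*m/r = -(6.674e-11 * 1.09395e+30 * 9000.0) / 1.61568e+12 = -4.067e+11

-4.067e+11 J


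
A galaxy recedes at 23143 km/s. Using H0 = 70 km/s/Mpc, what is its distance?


d = v / H0 = 23143 / 70 = 330.6143

330.6143 Mpc


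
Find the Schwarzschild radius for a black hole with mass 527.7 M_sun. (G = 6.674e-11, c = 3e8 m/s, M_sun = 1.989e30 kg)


M = 527.7 * 1.989e30 kg = 1.0495953e+33 kg. rs = 2GM/c^2 = 2 * 6.674e-11 * 1.0495953e+33 / (3e8)^2 = 1.557e+06

1.557e+06 m


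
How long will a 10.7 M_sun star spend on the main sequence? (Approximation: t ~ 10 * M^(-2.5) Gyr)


t = 10 * M^(-2.5) = 10 * 10.7^(-2.5) = 0.0267

0.0267 Gyr


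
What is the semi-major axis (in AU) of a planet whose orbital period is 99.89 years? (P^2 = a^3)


a = P^(2/3) = 99.89^(2/3) = 21.5285

21.5285 AU


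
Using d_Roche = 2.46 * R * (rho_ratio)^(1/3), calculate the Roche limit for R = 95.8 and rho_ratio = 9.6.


d_Roche = 2.46 * 95.8 * 9.6^(1/3) = 500.8692

500.8692


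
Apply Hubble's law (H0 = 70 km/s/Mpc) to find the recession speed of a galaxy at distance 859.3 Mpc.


v = H0 * d = 70 * 859.3 = 60151.0

60151.0 km/s


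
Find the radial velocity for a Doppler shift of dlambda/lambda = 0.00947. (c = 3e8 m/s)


v = (dlambda/lambda) * c = 0.00947 * 3e8 = 2.841e+06

2.841e+06 m/s
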